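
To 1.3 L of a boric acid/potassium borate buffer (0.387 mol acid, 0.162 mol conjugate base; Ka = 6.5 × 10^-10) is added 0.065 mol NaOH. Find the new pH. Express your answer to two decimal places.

pH = 9.04

After neutralization: n(B(OH)3) = 0.322 mol, n(B(OH)4-) = 0.227 mol.
pKa = −log(6.5 × 10^-10) = 9.187
pH = pKa + log(n_B(OH)4-/n_B(OH)3) = 9.187 + log(0.227/0.322) = 9.187 + (-0.152)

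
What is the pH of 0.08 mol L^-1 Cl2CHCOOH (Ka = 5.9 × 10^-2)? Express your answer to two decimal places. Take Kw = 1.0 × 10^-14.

pH = 1.34

Cl2CHCOOH ⇌ Cl2CHCOO- + H+
Ka = x²/(0.08 − x) = 5.9 × 10^-2
The 5% rule fails; solving x² + Ka·x − Ka·C₀ = 0 exactly:
x = [−0.059 + √(0.059² + 0.0189)]/2 = 4.53 × 10^-2 M
pH = −log(4.53 × 10^-2) = 1.34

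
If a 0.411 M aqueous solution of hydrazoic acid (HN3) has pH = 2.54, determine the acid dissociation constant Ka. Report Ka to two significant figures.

Ka = 2.0 × 10^-5

[H+] = 10^(-2.54) = 2.88 × 10^-3 M
At equilibrium [HA] = 0.411 − 2.88 × 10^-3 = 4.08 × 10^-1 M
Ka = [H+][A-]/[HA] = (2.88 × 10^-3)² / 4.08 × 10^-1 = 2.0 × 10^-5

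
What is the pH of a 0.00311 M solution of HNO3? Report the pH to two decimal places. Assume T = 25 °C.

HNO3 is a strong acid and dissociates completely, so [H+] = 0.00311 M.
pH = -log(0.00311) = 2.51

pH = 2.51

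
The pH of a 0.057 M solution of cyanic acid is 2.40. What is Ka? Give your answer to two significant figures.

Ka = 3.0 × 10^-4

[H+] = 10^(-2.40) = 3.98 × 10^-3 M
At equilibrium [HA] = 0.057 − 3.98 × 10^-3 = 5.30 × 10^-2 M
Ka = [H+][A-]/[HA] = (3.98 × 10^-3)² / 5.30 × 10^-2 = 3.0 × 10^-4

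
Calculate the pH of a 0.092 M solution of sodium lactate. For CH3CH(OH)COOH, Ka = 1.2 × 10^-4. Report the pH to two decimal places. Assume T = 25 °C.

pH = 8.44

CH3CH(OH)COO- is the conjugate base of the weak acid CH3CH(OH)COOH.
Kb = Kw/Ka = 1.0×10^-14 / 1.2 × 10^-4 = 8.33 × 10^-11
Kb = x²/(0.092 − x) = 8.33 × 10^-11
Neglecting x in the denominator: x = √(8.33 × 10^-11 × 0.092) = 2.77 × 10^-6 M
(x/C₀ = 0.003% < 5%, so the approximation holds.)
pOH = −log(2.77 × 10^-6) = 5.56; pH = 14.00 − 5.56 = 8.44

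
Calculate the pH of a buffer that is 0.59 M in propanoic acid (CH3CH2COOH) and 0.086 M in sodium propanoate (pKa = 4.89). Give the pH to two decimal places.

Henderson–Hasselbalch: pH = pKa + log([CH3CH2COO-]/[CH3CH2COOH]) = 4.89 + log(0.086/0.59)
pH = 4.89 + (-0.836) = 4.05

pH = 4.05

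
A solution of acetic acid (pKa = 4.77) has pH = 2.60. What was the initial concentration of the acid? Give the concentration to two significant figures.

[H+] = 10^(-2.60) = 2.51 × 10^-3 M = x
Ka = 10^(−4.77) = 1.70 × 10^-5
Ka = x²/(C₀ − x) ⇒ C₀ = x + x²/Ka
C₀ = 2.51 × 10^-3 + (2.51 × 10^-3)²/(1.70 × 10^-5) = 3.73 × 10^-1 M

C₀ = 3.7 × 10^-1 M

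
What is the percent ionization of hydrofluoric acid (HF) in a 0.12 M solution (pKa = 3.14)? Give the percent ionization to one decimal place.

HF ⇌ F- + H+; let x = [H+] at equilibrium.
Ka = 10^(−3.14) = 7.24 × 10^-4
Ka = x²/(C₀ − x); solving the quadratic gives x = 8.97 × 10^-3 M.
Fraction ionized = 8.97 × 10^-3 / 0.12 = 0.0748 → 7.5%

7.5%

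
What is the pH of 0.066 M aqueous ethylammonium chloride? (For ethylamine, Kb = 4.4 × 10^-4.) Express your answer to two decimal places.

C2H5NH3+ is the conjugate acid of the weak base C2H5NH2.
Ka = Kw/Kb = 1.0×10^-14 / 4.4 × 10^-4 = 2.27 × 10^-11
From the ICE table, Ka = x²/(0.066 − x) = 2.27 × 10^-11.
Since Ka ≪ C₀, x ≈ √(Ka·C₀) = 1.22 × 10^-6 M.
(x/C₀ = 0.0019% < 5%, so the approximation holds.)
pH = −log(1.22 × 10^-6) = 5.91

pH = 5.91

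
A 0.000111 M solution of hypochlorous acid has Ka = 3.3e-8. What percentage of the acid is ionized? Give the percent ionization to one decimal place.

1.7%

HOCl ⇌ OCl- + H+; let x = [H+] at equilibrium.
x ≈ √(Ka·C₀) = √(3.3 × 10^-8 × 0.000111) = 1.91 × 10^-6 M
% ionization = x/C₀ × 100% = 1.91 × 10^-6/0.000111 × 100% = 1.7%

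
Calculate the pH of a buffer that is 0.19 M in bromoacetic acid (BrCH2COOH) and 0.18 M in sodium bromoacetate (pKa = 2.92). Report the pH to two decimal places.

pH = 2.90

pH = pKa + log([A⁻]/[HA]) = 2.92 + log(0.18/0.19)
pH = 2.92 + (-0.023) = 2.90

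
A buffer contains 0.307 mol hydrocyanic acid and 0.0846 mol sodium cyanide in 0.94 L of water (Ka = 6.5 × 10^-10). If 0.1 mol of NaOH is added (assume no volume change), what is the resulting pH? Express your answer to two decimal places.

pH = 9.14

After neutralization: n(HCN) = 0.207 mol, n(CN-) = 0.185 mol.
pKa = −log(6.5 × 10^-10) = 9.187
pH = pKa + log([A⁻]/[HA]) = 9.187 + log(0.185/0.207) = 9.187 -0.049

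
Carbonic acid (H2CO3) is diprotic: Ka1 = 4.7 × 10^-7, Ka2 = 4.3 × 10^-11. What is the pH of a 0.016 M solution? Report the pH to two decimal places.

Since Ka1 ≫ Ka2, the first ionization dominates [H+].
Ka1 = x²/(0.016 − x) = 4.7 × 10^-7
x ≈ √(4.7 × 10^-7 × 0.016) = 8.67 × 10^-5 M
pH = −log(8.67 × 10^-5) = 4.06

pH = 4.06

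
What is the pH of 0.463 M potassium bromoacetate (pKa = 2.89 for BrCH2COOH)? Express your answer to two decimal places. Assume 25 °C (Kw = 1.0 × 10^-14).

BrCH2COO- is the conjugate base of the weak acid BrCH2COOH.
Ka = 10^(−2.89) = 1.29 × 10^-3
Kb = Kw/Ka = 1.0×10^-14 / 1.29 × 10^-3 = 7.75 × 10^-12
Kb = x²/(0.463 − x) = 7.75 × 10^-12
Since Kb ≪ C₀, x ≈ √(Kb·C₀) = 1.89 × 10^-6 M.
(x/C₀ = 0.00041% < 5%, so the approximation holds.)
pOH = −log(1.89 × 10^-6) = 5.72; pH = 14.00 − 5.72 = 8.28

pH = 8.28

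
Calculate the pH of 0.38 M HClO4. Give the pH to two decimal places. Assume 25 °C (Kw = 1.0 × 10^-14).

HClO4 is a strong acid and dissociates completely, so [H+] = 0.38 M.
pH = -log(0.38) = 0.42

pH = 0.42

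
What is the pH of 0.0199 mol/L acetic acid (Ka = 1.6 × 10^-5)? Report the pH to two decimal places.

CH3COOH ⇌ CH3COO- + H+
From the ICE table, Ka = [H+]²/(0.0199 − [H+]) = 1.6 × 10^-5.
Neglecting [H+] in the denominator: [H+] = √(1.6 × 10^-5 × 0.0199) = 5.64 × 10^-4 M
pH = −log[H+] = −log(5.64 × 10^-4) = 3.25

pH = 3.25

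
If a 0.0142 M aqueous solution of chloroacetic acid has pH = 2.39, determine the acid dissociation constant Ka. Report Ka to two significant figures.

[H+] = 10^(-2.39) = 4.07 × 10^-3 M
At equilibrium [HA] = 0.0142 − 4.07 × 10^-3 = 1.01 × 10^-2 M
Ka = [H+][A-]/[HA] = (4.07 × 10^-3)² / 1.01 × 10^-2 = 1.6 × 10^-3

Ka = 1.6 × 10^-3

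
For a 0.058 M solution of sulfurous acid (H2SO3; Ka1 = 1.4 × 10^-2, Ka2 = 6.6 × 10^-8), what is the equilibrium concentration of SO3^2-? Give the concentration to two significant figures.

First ionization gives [H+] ≈ [HSO3-] = 2.23 × 10^-2 M.
Second step: Ka2 = [H+][SO3^2-]/[HSO3-] ≈ [SO3^2-] (since [H+] ≈ [HSO3-]).
So [SO3^2-] ≈ Ka2.

6.6 × 10^-8 M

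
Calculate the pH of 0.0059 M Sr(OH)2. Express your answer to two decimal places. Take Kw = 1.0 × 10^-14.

Sr(OH)2 is a strong base (each formula unit releases 2 OH-); [OH-] = 0.0118 M.
pOH = -log(0.0118) = 1.93
pH = 14.00 - 1.93 = 12.07

pH = 12.07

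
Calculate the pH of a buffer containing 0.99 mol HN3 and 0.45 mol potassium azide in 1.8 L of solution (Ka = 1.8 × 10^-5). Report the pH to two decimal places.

pH = 4.40

pKa = −log(1.8 × 10^-5) = 4.745
Henderson–Hasselbalch: pH = pKa + log([N3-]/[HN3]) = 4.745 + log(0.45/0.99)
pH = 4.745 + (-0.342) = 4.40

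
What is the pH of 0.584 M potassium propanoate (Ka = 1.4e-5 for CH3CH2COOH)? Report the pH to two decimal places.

pH = 9.31

CH3CH2COO- is the conjugate base of the weak acid CH3CH2COOH.
Kb = Kw/Ka = 1.0×10^-14 / 1.4 × 10^-5 = 7.14 × 10^-10
Kb = x²/(0.584 − x) = 7.14 × 10^-10
Neglecting x in the denominator: x = √(7.14 × 10^-10 × 0.584) = 2.04 × 10^-5 M
Check: 0.0035% ionized — well under 5%, approximation valid.
pOH = 4.69, so pH = 14.00 − pOH = 9.31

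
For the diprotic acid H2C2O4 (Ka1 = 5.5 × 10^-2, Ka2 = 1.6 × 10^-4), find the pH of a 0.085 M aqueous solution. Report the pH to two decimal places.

Since Ka1 ≫ Ka2, the first ionization dominates [H+].
Ka1 = x²/(0.085 − x) = 5.5 × 10^-2
Solving the quadratic: x = (−Ka1 + √(Ka1² + 4·Ka1·C₀))/2 = 4.62 × 10^-2 M
pH = −log(4.62 × 10^-2) = 1.34

pH = 1.34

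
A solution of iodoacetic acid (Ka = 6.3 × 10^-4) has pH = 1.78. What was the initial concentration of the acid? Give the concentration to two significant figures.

[H+] = 10^(-1.78) = 1.66 × 10^-2 M = x
Ka = x²/(C₀ − x) ⇒ C₀ = x + x²/Ka
C₀ = 1.66 × 10^-2 + (1.66 × 10^-2)²/(6.3 × 10^-4) = 4.54 × 10^-1 M

C₀ = 4.5 × 10^-1 M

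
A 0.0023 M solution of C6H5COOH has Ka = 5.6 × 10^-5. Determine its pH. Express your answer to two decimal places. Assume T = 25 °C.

C6H5COOH ⇌ C6H5COO- + H+
From the ICE table, Ka = [H+]²/(0.0023 − [H+]) = 5.6 × 10^-5.
The 5% rule fails; solving [H+]² + Ka·[H+] − Ka·C₀ = 0 exactly:
[H+] = (−Ka + √(Ka² + 4·Ka·C₀))/2 = 3.32 × 10^-4 M
pH = −log(3.32 × 10^-4) = 3.48

pH = 3.48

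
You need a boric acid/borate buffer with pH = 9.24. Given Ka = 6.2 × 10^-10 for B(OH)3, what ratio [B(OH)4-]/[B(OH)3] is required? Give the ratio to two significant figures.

pKa = -log(6.2 × 10^-10) = 9.208
pH = pKa + log(r) ⇒ log(r) = 9.24 − 9.208 = +0.032
r = [B(OH)4-]/[B(OH)3] = 10^(+0.032) = 1.08

ratio = 1.1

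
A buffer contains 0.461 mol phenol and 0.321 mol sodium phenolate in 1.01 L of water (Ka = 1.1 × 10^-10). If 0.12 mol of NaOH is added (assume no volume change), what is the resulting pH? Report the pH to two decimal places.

OH- converts C6H5OH to C6H5O-: C6H5OH → 0.341 mol, C6H5O- → 0.441 mol.
pKa = −log(1.1 × 10^-10) = 9.959
pH = pKa + log([A⁻]/[HA]) = 9.959 + log(0.441/0.341) = 9.959 +0.112

pH = 10.07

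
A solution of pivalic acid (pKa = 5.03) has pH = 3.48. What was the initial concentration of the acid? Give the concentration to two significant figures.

C₀ = 1.2 × 10^-2 M

[H+] = 10^(-3.48) = 3.31 × 10^-4 M = x
Ka = 10^(−5.03) = 9.33 × 10^-6
Ka = x²/(C₀ − x) ⇒ C₀ = x + x²/Ka
C₀ = 3.31 × 10^-4 + (3.31 × 10^-4)²/(9.33 × 10^-6) = 1.21 × 10^-2 M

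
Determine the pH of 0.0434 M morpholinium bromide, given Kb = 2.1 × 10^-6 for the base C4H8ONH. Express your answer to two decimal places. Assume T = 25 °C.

C4H8ONH2+ is the conjugate acid of the weak base C4H8ONH.
Ka = Kw/Kb = 1.0×10^-14 / 2.1 × 10^-6 = 4.76 × 10^-9
Ka = x²/(0.0434 − x) = 4.76 × 10^-9
Since Ka ≪ C₀, x ≈ √(Ka·C₀) = 1.44 × 10^-5 M.
pH = −log[H+] = −log(1.44 × 10^-5) = 4.84

pH = 4.84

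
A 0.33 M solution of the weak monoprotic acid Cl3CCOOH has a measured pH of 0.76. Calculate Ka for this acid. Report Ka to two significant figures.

Ka = 1.9 × 10^-1

[H+] = 10^(-0.76) = 1.74 × 10^-1 M
At equilibrium [HA] = 0.33 − 1.74 × 10^-1 = 1.56 × 10^-1 M
Ka = [H+][A-]/[HA] = (1.74 × 10^-1)² / 1.56 × 10^-1 = 1.9 × 10^-1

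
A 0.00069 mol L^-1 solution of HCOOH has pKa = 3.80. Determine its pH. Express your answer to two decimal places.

pH = 3.58

HCOOH ⇌ HCOO- + H+
Ka = 10^(−3.80) = 1.58 × 10^-4
Ka = [H+]²/(0.00069 − [H+]) = 1.58 × 10^-4
The 5% rule fails; solving [H+]² + Ka·[H+] − Ka·C₀ = 0 exactly:
[H+] = (−Ka + √(Ka² + 4·Ka·C₀))/2 = 2.61 × 10^-4 M
pH = −log(2.61 × 10^-4) = 3.58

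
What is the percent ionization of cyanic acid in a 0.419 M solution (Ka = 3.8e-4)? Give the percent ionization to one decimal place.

3.0%

HOCN ⇌ OCN- + H+; let x = [H+] at equilibrium.
x ≈ √(Ka·C₀) = √(3.8 × 10^-4 × 0.419) = 1.26 × 10^-2 M
Fraction ionized = 1.26 × 10^-2 / 0.419 = 0.0301 → 3.0%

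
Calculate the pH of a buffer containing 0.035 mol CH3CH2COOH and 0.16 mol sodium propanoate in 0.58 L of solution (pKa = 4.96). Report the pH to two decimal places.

pH = 5.62

pH = pKa + log([A⁻]/[HA]) = 4.96 + log(0.16/0.035)
pH = 4.96 + (+0.660) = 5.62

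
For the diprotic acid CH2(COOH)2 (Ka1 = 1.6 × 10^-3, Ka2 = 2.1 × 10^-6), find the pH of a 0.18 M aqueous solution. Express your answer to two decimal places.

pH = 1.79

Ka1 ≫ Ka2, so treat the first dissociation as the only significant source of H+.
Ka1 = x²/(0.18 − x) = 1.6 × 10^-3
Solving the quadratic: x = (−Ka1 + √(Ka1² + 4·Ka1·C₀))/2 = 1.62 × 10^-2 M
pH = −log(1.62 × 10^-2) = 1.79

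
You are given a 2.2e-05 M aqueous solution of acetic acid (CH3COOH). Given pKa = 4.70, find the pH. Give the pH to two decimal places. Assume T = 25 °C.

CH3COOH ⇌ CH3COO- + H+
Ka = 10^(−4.70) = 2.00 × 10^-5
Ka = x²/(2.2e-05 − x) = 2.00 × 10^-5
x is not negligible relative to C₀; solve x² + 2e-05·x − 4.4e-10 = 0.
x = [−2e-05 + √(2e-05² + 1.76e-09)]/2 = 1.32 × 10^-5 M
pH = −log[H+] = −log(1.32 × 10^-5) = 4.88

pH = 4.88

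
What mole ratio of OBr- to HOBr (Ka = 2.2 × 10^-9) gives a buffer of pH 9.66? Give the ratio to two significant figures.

ratio = 10

pKa = -log(2.2 × 10^-9) = 8.658
pH = pKa + log(r) ⇒ log(r) = 9.66 − 8.658 = +1.002
r = [OBr-]/[HOBr] = 10^(+1.002) = 10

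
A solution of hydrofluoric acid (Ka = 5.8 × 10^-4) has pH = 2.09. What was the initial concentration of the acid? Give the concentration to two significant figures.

C₀ = 1.2 × 10^-1 M

[H+] = 10^(-2.09) = 8.13 × 10^-3 M = x
Ka = x²/(C₀ − x) ⇒ C₀ = x + x²/Ka
C₀ = 8.13 × 10^-3 + (8.13 × 10^-3)²/(5.8 × 10^-4) = 1.22 × 10^-1 M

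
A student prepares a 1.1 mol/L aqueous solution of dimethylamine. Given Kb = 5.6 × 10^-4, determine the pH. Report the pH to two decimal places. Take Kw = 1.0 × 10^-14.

pH = 12.39

(CH3)2NH + H2O ⇌ (CH3)2NH2+ + OH-
From the ICE table, Kb = [OH-]²/(1.1 − [OH-]) = 5.6 × 10^-4.
Since Kb ≪ C₀, [OH-] ≈ √(Kb·C₀) = 2.48 × 10^-2 M.
pOH = 1.61, so pH = 14.00 − pOH = 12.39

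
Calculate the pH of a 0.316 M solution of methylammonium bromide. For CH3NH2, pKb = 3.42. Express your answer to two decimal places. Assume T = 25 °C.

CH3NH3+ is the conjugate acid of the weak base CH3NH2.
Kb = 10^(−3.42) = 3.80 × 10^-4
Ka = Kw/Kb = 1.0×10^-14 / 3.80 × 10^-4 = 2.63 × 10^-11
From the ICE table, Ka = [H+]²/(0.316 − [H+]) = 2.63 × 10^-11.
Neglecting [H+] in the denominator: [H+] = √(2.63 × 10^-11 × 0.316) = 2.88 × 10^-6 M
pH = −log(2.88 × 10^-6) = 5.54

pH = 5.54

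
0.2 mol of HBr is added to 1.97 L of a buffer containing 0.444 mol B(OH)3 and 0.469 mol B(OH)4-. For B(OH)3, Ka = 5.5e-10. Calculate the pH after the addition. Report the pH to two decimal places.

pH = 8.88

Added H+ converts B(OH)4- to B(OH)3: B(OH)3 → 0.644 mol, B(OH)4- → 0.269 mol.
pKa = −log(5.5 × 10^-10) = 9.260
pH = pKa + log([A⁻]/[HA]) = 9.260 + log(0.269/0.644) = 9.260 -0.379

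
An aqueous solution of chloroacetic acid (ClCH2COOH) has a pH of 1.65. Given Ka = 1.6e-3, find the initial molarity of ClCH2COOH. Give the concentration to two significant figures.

[H+] = 10^(-1.65) = 2.24 × 10^-2 M = x
Ka = x²/(C₀ − x) ⇒ C₀ = x + x²/Ka
C₀ = 2.24 × 10^-2 + (2.24 × 10^-2)²/(1.6 × 10^-3) = 3.36 × 10^-1 M

C₀ = 3.4 × 10^-1 M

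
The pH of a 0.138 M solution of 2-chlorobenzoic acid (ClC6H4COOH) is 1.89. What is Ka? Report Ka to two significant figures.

Ka = 1.3 × 10^-3

[H+] = 10^(-1.89) = 1.29 × 10^-2 M
At equilibrium [HA] = 0.138 − 1.29 × 10^-2 = 1.25 × 10^-1 M
Ka = [H+][A-]/[HA] = (1.29 × 10^-2)² / 1.25 × 10^-1 = 1.3 × 10^-3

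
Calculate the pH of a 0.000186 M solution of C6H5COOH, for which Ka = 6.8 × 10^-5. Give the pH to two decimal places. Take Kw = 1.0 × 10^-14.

C6H5COOH ⇌ C6H5COO- + H+
From the ICE table, Ka = x²/(0.000186 − x) = 6.8 × 10^-5.
The 5% rule fails; solving x² + Ka·x − Ka·C₀ = 0 exactly:
x = (−Ka + √(Ka² + 4·Ka·C₀))/2 = 8.35 × 10^-5 M
pH = −log[H+] = −log(8.35 × 10^-5) = 4.08

pH = 4.08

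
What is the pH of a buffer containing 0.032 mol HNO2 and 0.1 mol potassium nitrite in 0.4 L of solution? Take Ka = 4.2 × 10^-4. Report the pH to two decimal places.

pH = 3.87

pKa = −log(4.2 × 10^-4) = 3.377
Henderson–Hasselbalch: pH = pKa + log([NO2-]/[HNO2]) = 3.377 + log(0.1/0.032)
pH = 3.377 + (+0.495) = 3.87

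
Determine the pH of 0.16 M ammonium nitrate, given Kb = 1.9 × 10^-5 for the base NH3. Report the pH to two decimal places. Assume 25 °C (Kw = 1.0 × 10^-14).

NH4+ is the conjugate acid of the weak base NH3.
Ka = Kw/Kb = 1.0×10^-14 / 1.9 × 10^-5 = 5.26 × 10^-10
From the ICE table, Ka = [H+]²/(0.16 − [H+]) = 5.26 × 10^-10.
Assume [H+] ≪ 0.16: [H+] ≈ √(5.26 × 10^-10 × 0.16) = 9.17 × 10^-6 M
pH = −log(9.17 × 10^-6) = 5.04

pH = 5.04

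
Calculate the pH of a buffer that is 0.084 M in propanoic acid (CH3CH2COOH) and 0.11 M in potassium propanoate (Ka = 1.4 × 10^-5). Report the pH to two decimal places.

pKa = −log(1.4 × 10^-5) = 4.854
Henderson–Hasselbalch: pH = pKa + log([CH3CH2COO-]/[CH3CH2COOH]) = 4.854 + log(0.11/0.084)
pH = 4.854 + (+0.117) = 4.97

pH = 4.97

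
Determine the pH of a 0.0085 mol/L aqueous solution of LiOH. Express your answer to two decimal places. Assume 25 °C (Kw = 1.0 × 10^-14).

LiOH is a strong base; [OH-] = 0.0085 M.
pOH = -log(0.0085) = 2.07
pH = 14.00 - 2.07 = 11.93

pH = 11.93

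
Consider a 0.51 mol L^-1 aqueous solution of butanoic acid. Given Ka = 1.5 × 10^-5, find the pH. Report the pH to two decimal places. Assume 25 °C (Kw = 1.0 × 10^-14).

CH3(CH2)2COOH ⇌ CH3(CH2)2COO- + H+
From the ICE table, Ka = x²/(0.51 − x) = 1.5 × 10^-5.
Since Ka ≪ C₀, x ≈ √(Ka·C₀) = 2.77 × 10^-3 M.
pH = −log[H+] = −log(2.77 × 10^-3) = 2.56

pH = 2.56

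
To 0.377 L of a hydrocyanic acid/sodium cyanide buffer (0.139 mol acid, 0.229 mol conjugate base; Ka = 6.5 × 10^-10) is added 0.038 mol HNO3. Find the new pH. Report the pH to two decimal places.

pH = 9.22

After neutralization: n(HCN) = 0.177 mol, n(CN-) = 0.191 mol.
pKa = −log(6.5 × 10^-10) = 9.187
pH = pKa + log(n_CN-/n_HCN) = 9.187 + log(0.191/0.177) = 9.187 + (+0.033)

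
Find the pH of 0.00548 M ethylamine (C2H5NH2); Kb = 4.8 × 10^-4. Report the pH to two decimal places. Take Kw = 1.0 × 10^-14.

pH = 11.15

C2H5NH2 + H2O ⇌ C2H5NH3+ + OH-
From the ICE table, Kb = [OH-]²/(0.00548 − [OH-]) = 4.8 × 10^-4.
Here C₀/Kb ≈ 11.4, so the small-[OH-] approximation fails. Use the quadratic:
[OH-] = (−Kb + √(Kb² + 4·Kb·C₀))/2 = 1.40 × 10^-3 M
pOH = 2.85, so pH = 14.00 − pOH = 11.15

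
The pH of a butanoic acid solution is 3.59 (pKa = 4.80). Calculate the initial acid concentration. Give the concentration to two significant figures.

C₀ = 4.4 × 10^-3 M

[H+] = 10^(-3.59) = 2.57 × 10^-4 M = x
Ka = 10^(−4.80) = 1.58 × 10^-5
Ka = x²/(C₀ − x) ⇒ C₀ = x + x²/Ka
C₀ = 2.57 × 10^-4 + (2.57 × 10^-4)²/(1.58 × 10^-5) = 4.44 × 10^-3 M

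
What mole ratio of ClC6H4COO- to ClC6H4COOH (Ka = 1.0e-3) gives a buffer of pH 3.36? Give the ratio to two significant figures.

ratio = 2.3

pKa = -log(1.0 × 10^-3) = 3.000
pH = pKa + log(r) ⇒ log(r) = 3.36 − 3.000 = +0.360
r = [ClC6H4COO-]/[ClC6H4COOH] = 10^(+0.360) = 2.29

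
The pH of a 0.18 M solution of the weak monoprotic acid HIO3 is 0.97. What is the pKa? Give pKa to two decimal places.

pKa = 0.80

[H+] = 10^(-0.97) = 1.07 × 10^-1 M
At equilibrium [HA] = 0.18 − 1.07 × 10^-1 = 7.30 × 10^-2 M
Ka = [H+][A-]/[HA] = (1.07 × 10^-1)² / 7.30 × 10^-2 = 1.57 × 10^-1
pKa = -log(1.57 × 10^-1) = 0.80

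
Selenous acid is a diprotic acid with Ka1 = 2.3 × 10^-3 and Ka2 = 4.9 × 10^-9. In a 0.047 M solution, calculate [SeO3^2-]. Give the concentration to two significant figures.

4.9 × 10^-9 M

First ionization gives [H+] ≈ [HSeO3-] = 9.31 × 10^-3 M.
Second step: Ka2 = [H+][SeO3^2-]/[HSeO3-] ≈ [SeO3^2-] (since [H+] ≈ [HSeO3-]).
So [SeO3^2-] ≈ Ka2.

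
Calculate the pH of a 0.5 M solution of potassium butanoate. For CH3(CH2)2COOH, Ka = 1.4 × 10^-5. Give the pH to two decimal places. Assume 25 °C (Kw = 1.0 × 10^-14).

CH3(CH2)2COO- is the conjugate base of the weak acid CH3(CH2)2COOH.
Kb = Kw/Ka = 1.0×10^-14 / 1.4 × 10^-5 = 7.14 × 10^-10
Let x = [OH-] at equilibrium. Kb = x²/(0.5 − x).
Neglecting x in the denominator: x = √(7.14 × 10^-10 × 0.5) = 1.89 × 10^-5 M
(x/C₀ = 0.0038% < 5%, so the approximation holds.)
pOH = 4.72, so pH = 14.00 − pOH = 9.28

pH = 9.28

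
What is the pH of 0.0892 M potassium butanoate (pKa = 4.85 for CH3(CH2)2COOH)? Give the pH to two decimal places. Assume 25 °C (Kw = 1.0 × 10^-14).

pH = 8.90

CH3(CH2)2COO- is the conjugate base of the weak acid CH3(CH2)2COOH.
Ka = 10^(−4.85) = 1.41 × 10^-5
Kb = Kw/Ka = 1.0×10^-14 / 1.41 × 10^-5 = 7.09 × 10^-10
Kb = x²/(0.0892 − x) = 7.09 × 10^-10
Neglecting x in the denominator: x = √(7.09 × 10^-10 × 0.0892) = 7.95 × 10^-6 M
pOH = −log(7.95 × 10^-6) = 5.10; pH = 14.00 − 5.10 = 8.90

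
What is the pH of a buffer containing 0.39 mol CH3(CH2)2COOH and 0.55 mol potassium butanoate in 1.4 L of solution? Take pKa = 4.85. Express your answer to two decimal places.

pH = pKa + log([A⁻]/[HA]) = 4.85 + log(0.55/0.39)
pH = 4.85 + (+0.149) = 5.00

pH = 5.00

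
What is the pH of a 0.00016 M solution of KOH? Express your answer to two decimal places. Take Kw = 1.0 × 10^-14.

KOH is a strong base; [OH-] = 0.00016 M.
pOH = -log(0.00016) = 3.80
pH = 14.00 - 3.80 = 10.20

pH = 10.20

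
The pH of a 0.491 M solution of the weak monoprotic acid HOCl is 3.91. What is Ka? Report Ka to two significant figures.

Ka = 3.1 × 10^-8

[H+] = 10^(-3.91) = 1.23 × 10^-4 M
At equilibrium [HA] = 0.491 − 1.23 × 10^-4 = 4.91 × 10^-1 M
Ka = [H+][A-]/[HA] = (1.23 × 10^-4)² / 4.91 × 10^-1 = 3.1 × 10^-8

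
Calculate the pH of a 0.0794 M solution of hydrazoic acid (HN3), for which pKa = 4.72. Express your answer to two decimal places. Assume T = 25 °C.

HN3 ⇌ N3- + H+
Ka = 10^(−4.72) = 1.91 × 10^-5
Let x = [H+] at equilibrium. Ka = x²/(0.0794 − x).
Since Ka ≪ C₀, x ≈ √(Ka·C₀) = 1.23 × 10^-3 M.
Check: 1.6% ionized — well under 5%, approximation valid.
pH = −log(1.23 × 10^-3) = 2.91

pH = 2.91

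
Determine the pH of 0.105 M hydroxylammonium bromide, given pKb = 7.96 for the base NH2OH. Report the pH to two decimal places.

pH = 3.51

NH3OH+ is the conjugate acid of the weak base NH2OH.
Kb = 10^(−7.96) = 1.10 × 10^-8
Ka = Kw/Kb = 1.0×10^-14 / 1.10 × 10^-8 = 9.09 × 10^-7
From the ICE table, Ka = x²/(0.105 − x) = 9.09 × 10^-7.
Assume x ≪ 0.105: x ≈ √(9.09 × 10^-7 × 0.105) = 3.09 × 10^-4 M
(x/C₀ = 0.29% < 5%, so the approximation holds.)
pH = −log(3.09 × 10^-4) = 3.51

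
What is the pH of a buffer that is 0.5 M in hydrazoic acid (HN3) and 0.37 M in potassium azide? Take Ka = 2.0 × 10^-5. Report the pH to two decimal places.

pKa = −log(2.0 × 10^-5) = 4.699
pH = pKa + log([A⁻]/[HA]) = 4.699 + log(0.37/0.5)
pH = 4.699 + (-0.131) = 4.57

pH = 4.57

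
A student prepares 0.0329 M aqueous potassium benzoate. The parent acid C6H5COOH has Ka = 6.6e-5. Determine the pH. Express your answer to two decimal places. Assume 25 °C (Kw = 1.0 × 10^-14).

pH = 8.35

C6H5COO- is the conjugate base of the weak acid C6H5COOH.
Kb = Kw/Ka = 1.0×10^-14 / 6.6 × 10^-5 = 1.52 × 10^-10
From the ICE table, Kb = x²/(0.0329 − x) = 1.52 × 10^-10.
Since Kb ≪ C₀, x ≈ √(Kb·C₀) = 2.24 × 10^-6 M.
(x/C₀ = 0.0068% < 5%, so the approximation holds.)
pOH = 5.65, so pH = 14.00 − pOH = 8.35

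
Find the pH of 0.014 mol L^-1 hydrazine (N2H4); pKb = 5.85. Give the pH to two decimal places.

pH = 10.15

N2H4 + H2O ⇌ N2H5+ + OH-
Kb = 10^(−5.85) = 1.41 × 10^-6
Kb = [OH-]²/(0.014 − [OH-]) = 1.41 × 10^-6
Since Kb ≪ C₀, [OH-] ≈ √(Kb·C₀) = 1.40 × 10^-4 M.
Check: 1% ionized — well under 5%, approximation valid.
pOH = −log(1.40 × 10^-4) = 3.85; pH = 14.00 − 3.85 = 10.15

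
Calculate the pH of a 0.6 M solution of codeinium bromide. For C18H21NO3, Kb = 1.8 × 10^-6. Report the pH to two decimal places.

pH = 4.24

C18H22NO3+ is the conjugate acid of the weak base C18H21NO3.
Ka = Kw/Kb = 1.0×10^-14 / 1.8 × 10^-6 = 5.56 × 10^-9
From the ICE table, Ka = [H+]²/(0.6 − [H+]) = 5.56 × 10^-9.
Assume [H+] ≪ 0.6: [H+] ≈ √(5.56 × 10^-9 × 0.6) = 5.78 × 10^-5 M
Check: 0.0096% ionized — well under 5%, approximation valid.
pH = −log(5.78 × 10^-5) = 4.24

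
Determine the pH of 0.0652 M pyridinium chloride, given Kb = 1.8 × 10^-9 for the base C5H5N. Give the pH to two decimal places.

C5H5NH+ is the conjugate acid of the weak base C5H5N.
Ka = Kw/Kb = 1.0×10^-14 / 1.8 × 10^-9 = 5.56 × 10^-6
Let x = [H+] at equilibrium. Ka = x²/(0.0652 − x).
Assume x ≪ 0.0652: x ≈ √(5.56 × 10^-6 × 0.0652) = 6.02 × 10^-4 M
pH = −log(6.02 × 10^-4) = 3.22

pH = 3.22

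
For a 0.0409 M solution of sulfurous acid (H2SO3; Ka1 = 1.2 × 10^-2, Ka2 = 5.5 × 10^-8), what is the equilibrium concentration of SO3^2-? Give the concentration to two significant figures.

5.5 × 10^-8 M

First ionization gives [H+] ≈ [HSO3-] = 1.70 × 10^-2 M.
Second step: Ka2 = [H+][SO3^2-]/[HSO3-] ≈ [SO3^2-] (since [H+] ≈ [HSO3-]).
So [SO3^2-] ≈ Ka2.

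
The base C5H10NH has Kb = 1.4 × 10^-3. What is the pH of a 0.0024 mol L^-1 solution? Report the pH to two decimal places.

pH = 11.10

C5H10NH + H2O ⇌ C5H10NH2+ + OH-
Kb = [OH-]²/(0.0024 − [OH-]) = 1.4 × 10^-3
[OH-] is not negligible relative to C₀; solve [OH-]² + 0.0014·[OH-] − 3.36e-06 = 0.
[OH-] = (−Kb + √(Kb² + 4·Kb·C₀))/2 = 1.26 × 10^-3 M
pOH = −log(1.26 × 10^-3) = 2.90; pH = 14.00 − 2.90 = 11.10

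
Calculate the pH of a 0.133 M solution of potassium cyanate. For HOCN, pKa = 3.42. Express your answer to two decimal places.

pH = 8.27

OCN- is the conjugate base of the weak acid HOCN.
Ka = 10^(−3.42) = 3.80 × 10^-4
Kb = Kw/Ka = 1.0×10^-14 / 3.80 × 10^-4 = 2.63 × 10^-11
From the ICE table, Kb = [OH-]²/(0.133 − [OH-]) = 2.63 × 10^-11.
Since Kb ≪ C₀, [OH-] ≈ √(Kb·C₀) = 1.87 × 10^-6 M.
([OH-]/C₀ = 0.0014% < 5%, so the approximation holds.)
pOH = −log(1.87 × 10^-6) = 5.73; pH = 14.00 − 5.73 = 8.27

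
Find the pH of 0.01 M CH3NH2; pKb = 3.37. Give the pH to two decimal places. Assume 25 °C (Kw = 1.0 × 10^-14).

pH = 11.27

CH3NH2 + H2O ⇌ CH3NH3+ + OH-
Kb = 10^(−3.37) = 4.27 × 10^-4
Kb = [OH-]²/(0.01 − [OH-]) = 4.27 × 10^-4
The 5% rule fails; solving [OH-]² + Kb·[OH-] − Kb·C₀ = 0 exactly:
[OH-] = [−0.000427 + √(0.000427² + 1.71e-05)]/2 = 1.86 × 10^-3 M
pOH = 2.73, so pH = 14.00 − pOH = 11.27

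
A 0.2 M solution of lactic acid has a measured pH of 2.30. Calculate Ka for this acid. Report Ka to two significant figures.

[H+] = 10^(-2.30) = 5.01 × 10^-3 M
At equilibrium [HA] = 0.2 − 5.01 × 10^-3 = 1.95 × 10^-1 M
Ka = [H+][A-]/[HA] = (5.01 × 10^-3)² / 1.95 × 10^-1 = 1.3 × 10^-4

Ka = 1.3 × 10^-4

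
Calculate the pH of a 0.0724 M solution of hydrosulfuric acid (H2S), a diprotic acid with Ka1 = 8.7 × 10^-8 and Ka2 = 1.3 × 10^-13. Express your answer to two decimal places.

Since Ka1 ≫ Ka2, the first ionization dominates [H+].
Ka1 = x²/(0.0724 − x) = 8.7 × 10^-8
x ≈ √(8.7 × 10^-8 × 0.0724) = 7.94 × 10^-5 M
pH = −log(7.94 × 10^-5) = 4.10

pH = 4.10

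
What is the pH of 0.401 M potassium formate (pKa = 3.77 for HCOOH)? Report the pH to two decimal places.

HCOO- is the conjugate base of the weak acid HCOOH.
Ka = 10^(−3.77) = 1.70 × 10^-4
Kb = Kw/Ka = 1.0×10^-14 / 1.70 × 10^-4 = 5.88 × 10^-11
Kb = x²/(0.401 − x) = 5.88 × 10^-11
Neglecting x in the denominator: x = √(5.88 × 10^-11 × 0.401) = 4.86 × 10^-6 M
pOH = 5.31, so pH = 14.00 − pOH = 8.69

pH = 8.69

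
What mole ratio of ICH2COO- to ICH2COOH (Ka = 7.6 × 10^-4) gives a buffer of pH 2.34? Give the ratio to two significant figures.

pKa = -log(7.6 × 10^-4) = 3.119
pH = pKa + log(r) ⇒ log(r) = 2.34 − 3.119 = -0.779
r = [ICH2COO-]/[ICH2COOH] = 10^(-0.779) = 0.166

ratio = 0.17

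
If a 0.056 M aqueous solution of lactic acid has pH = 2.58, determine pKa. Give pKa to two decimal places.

pKa = 3.89

[H+] = 10^(-2.58) = 2.63 × 10^-3 M
At equilibrium [HA] = 0.056 − 2.63 × 10^-3 = 5.34 × 10^-2 M
Ka = [H+][A-]/[HA] = (2.63 × 10^-3)² / 5.34 × 10^-2 = 1.30 × 10^-4
pKa = -log(1.30 × 10^-4) = 3.89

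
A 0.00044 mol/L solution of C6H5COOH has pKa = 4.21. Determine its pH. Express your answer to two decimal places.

C6H5COOH ⇌ C6H5COO- + H+
Ka = 10^(−4.21) = 6.17 × 10^-5
From the ICE table, Ka = [H+]²/(0.00044 − [H+]) = 6.17 × 10^-5.
[H+] is not negligible relative to C₀; solve [H+]² + 6.17e-05·[H+] − 2.71e-08 = 0.
[H+] = (−Ka + √(Ka² + 4·Ka·C₀))/2 = 1.37 × 10^-4 M
pH = −log[H+] = −log(1.37 × 10^-4) = 3.86

pH = 3.86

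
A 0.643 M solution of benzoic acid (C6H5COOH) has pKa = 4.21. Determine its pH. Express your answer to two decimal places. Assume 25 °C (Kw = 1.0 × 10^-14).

C6H5COOH ⇌ C6H5COO- + H+
Ka = 10^(−4.21) = 6.17 × 10^-5
Ka = x²/(0.643 − x) = 6.17 × 10^-5
Since Ka ≪ C₀, x ≈ √(Ka·C₀) = 6.30 × 10^-3 M.
Check: 0.98% ionized — well under 5%, approximation valid.
pH = −log[H+] = −log(6.30 × 10^-3) = 2.20

pH = 2.20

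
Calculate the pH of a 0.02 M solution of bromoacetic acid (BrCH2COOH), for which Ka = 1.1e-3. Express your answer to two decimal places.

BrCH2COOH ⇌ BrCH2COO- + H+
From the ICE table, Ka = x²/(0.02 − x) = 1.1 × 10^-3.
The 5% rule fails; solving x² + Ka·x − Ka·C₀ = 0 exactly:
x = (−Ka + √(Ka² + 4·Ka·C₀))/2 = 4.17 × 10^-3 M
pH = −log[H+] = −log(4.17 × 10^-3) = 2.38

pH = 2.38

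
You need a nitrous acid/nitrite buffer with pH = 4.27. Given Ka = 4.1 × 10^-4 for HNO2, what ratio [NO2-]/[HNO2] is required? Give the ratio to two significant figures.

ratio = 7.6

pKa = -log(4.1 × 10^-4) = 3.387
pH = pKa + log(r) ⇒ log(r) = 4.27 − 3.387 = +0.883
r = [NO2-]/[HNO2] = 10^(+0.883) = 7.64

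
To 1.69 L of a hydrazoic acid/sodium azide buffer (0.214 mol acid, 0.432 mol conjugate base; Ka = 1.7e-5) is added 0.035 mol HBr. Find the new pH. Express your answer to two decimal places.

pH = 4.97

After neutralization: n(HN3) = 0.249 mol, n(N3-) = 0.397 mol.
pKa = −log(1.7 × 10^-5) = 4.770
pH = pKa + log(n_N3-/n_HN3) = 4.770 + log(0.397/0.249) = 4.770 + (+0.203)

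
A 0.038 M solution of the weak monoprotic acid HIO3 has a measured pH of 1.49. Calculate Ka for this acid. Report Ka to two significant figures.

Ka = 1.9 × 10^-1

[H+] = 10^(-1.49) = 3.24 × 10^-2 M
At equilibrium [HA] = 0.038 − 3.24 × 10^-2 = 5.60 × 10^-3 M
Ka = [H+][A-]/[HA] = (3.24 × 10^-2)² / 5.60 × 10^-3 = 1.9 × 10^-1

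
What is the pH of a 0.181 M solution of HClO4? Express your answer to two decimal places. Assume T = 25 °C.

HClO4 is a strong acid and dissociates completely, so [H+] = 0.181 M.
pH = -log(0.181) = 0.74

pH = 0.74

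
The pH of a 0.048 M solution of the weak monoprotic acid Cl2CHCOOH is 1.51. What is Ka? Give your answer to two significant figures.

[H+] = 10^(-1.51) = 3.09 × 10^-2 M
At equilibrium [HA] = 0.048 − 3.09 × 10^-2 = 1.71 × 10^-2 M
Ka = [H+][A-]/[HA] = (3.09 × 10^-2)² / 1.71 × 10^-2 = 5.6 × 10^-2

Ka = 5.6 × 10^-2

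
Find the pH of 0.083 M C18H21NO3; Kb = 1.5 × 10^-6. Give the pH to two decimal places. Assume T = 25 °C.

pH = 10.55

C18H21NO3 + H2O ⇌ C18H22NO3+ + OH-
From the ICE table, Kb = [OH-]²/(0.083 − [OH-]) = 1.5 × 10^-6.
Neglecting [OH-] in the denominator: [OH-] = √(1.5 × 10^-6 × 0.083) = 3.53 × 10^-4 M
([OH-]/C₀ = 0.43% < 5%, so the approximation holds.)
pOH = −log(3.53 × 10^-4) = 3.45; pH = 14.00 − 3.45 = 10.55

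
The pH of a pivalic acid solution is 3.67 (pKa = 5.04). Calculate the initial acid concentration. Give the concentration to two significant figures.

C₀ = 5.2 × 10^-3 M

[H+] = 10^(-3.67) = 2.14 × 10^-4 M = x
Ka = 10^(−5.04) = 9.12 × 10^-6
Ka = x²/(C₀ − x) ⇒ C₀ = x + x²/Ka
C₀ = 2.14 × 10^-4 + (2.14 × 10^-4)²/(9.12 × 10^-6) = 5.24 × 10^-3 M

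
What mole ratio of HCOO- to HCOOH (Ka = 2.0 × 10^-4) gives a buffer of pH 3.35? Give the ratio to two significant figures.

ratio = 0.45

pKa = -log(2.0 × 10^-4) = 3.699
pH = pKa + log(r) ⇒ log(r) = 3.35 − 3.699 = -0.349
r = [HCOO-]/[HCOOH] = 10^(-0.349) = 0.448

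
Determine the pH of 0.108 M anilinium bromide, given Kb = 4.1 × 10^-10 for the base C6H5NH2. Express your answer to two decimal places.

C6H5NH3+ is the conjugate acid of the weak base C6H5NH2.
Ka = Kw/Kb = 1.0×10^-14 / 4.1 × 10^-10 = 2.44 × 10^-5
From the ICE table, Ka = [H+]²/(0.108 − [H+]) = 2.44 × 10^-5.
Since Ka ≪ C₀, [H+] ≈ √(Ka·C₀) = 1.62 × 10^-3 M.
Check: 1.5% ionized — well under 5%, approximation valid.
pH = −log(1.62 × 10^-3) = 2.79

pH = 2.79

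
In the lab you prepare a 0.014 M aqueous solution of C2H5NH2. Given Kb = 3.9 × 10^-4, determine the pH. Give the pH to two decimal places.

pH = 11.33

C2H5NH2 + H2O ⇌ C2H5NH3+ + OH-
Kb = [OH-]²/(0.014 − [OH-]) = 3.9 × 10^-4
The 5% rule fails; solving [OH-]² + Kb·[OH-] − Kb·C₀ = 0 exactly:
[OH-] = (−Kb + √(Kb² + 4·Kb·C₀))/2 = 2.15 × 10^-3 M
pOH = −log(2.15 × 10^-3) = 2.67; pH = 14.00 − 2.67 = 11.33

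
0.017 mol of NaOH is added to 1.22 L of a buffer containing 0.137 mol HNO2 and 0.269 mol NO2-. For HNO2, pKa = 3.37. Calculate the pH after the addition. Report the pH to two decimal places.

pH = 3.75

After neutralization: n(HNO2) = 0.12 mol, n(NO2-) = 0.286 mol.
pH = pKa + log(n_NO2-/n_HNO2) = 3.37 + log(0.286/0.12) = 3.37 + (+0.377)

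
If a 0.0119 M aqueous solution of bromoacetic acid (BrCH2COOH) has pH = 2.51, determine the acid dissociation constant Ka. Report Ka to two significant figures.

Ka = 1.1 × 10^-3

[H+] = 10^(-2.51) = 3.09 × 10^-3 M
At equilibrium [HA] = 0.0119 − 3.09 × 10^-3 = 8.81 × 10^-3 M
Ka = [H+][A-]/[HA] = (3.09 × 10^-3)² / 8.81 × 10^-3 = 1.1 × 10^-3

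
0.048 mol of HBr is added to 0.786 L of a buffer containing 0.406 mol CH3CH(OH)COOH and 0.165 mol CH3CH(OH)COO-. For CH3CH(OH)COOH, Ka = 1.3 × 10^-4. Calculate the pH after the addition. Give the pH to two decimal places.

After neutralization: n(CH3CH(OH)COOH) = 0.454 mol, n(CH3CH(OH)COO-) = 0.117 mol.
pKa = −log(1.3 × 10^-4) = 3.886
pH = pKa + log([A⁻]/[HA]) = 3.886 + log(0.117/0.454) = 3.886 -0.589

pH = 3.30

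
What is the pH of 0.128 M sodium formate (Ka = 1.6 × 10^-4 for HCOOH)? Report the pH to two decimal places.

pH = 8.45

HCOO- is the conjugate base of the weak acid HCOOH.
Kb = Kw/Ka = 1.0×10^-14 / 1.6 × 10^-4 = 6.25 × 10^-11
Kb = x²/(0.128 − x) = 6.25 × 10^-11
Since Kb ≪ C₀, x ≈ √(Kb·C₀) = 2.83 × 10^-6 M.
Check: 0.0022% ionized — well under 5%, approximation valid.
pOH = 5.55, so pH = 14.00 − pOH = 8.45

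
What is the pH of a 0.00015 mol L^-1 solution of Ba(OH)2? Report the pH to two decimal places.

pH = 10.48

Ba(OH)2 is a strong base (each formula unit releases 2 OH-); [OH-] = 0.0003 M.
pOH = -log(0.0003) = 3.52
pH = 14.00 - 3.52 = 10.48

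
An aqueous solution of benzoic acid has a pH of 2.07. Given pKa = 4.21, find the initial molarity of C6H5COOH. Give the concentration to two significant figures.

C₀ = 1.2 M

[H+] = 10^(-2.07) = 8.51 × 10^-3 M = x
Ka = 10^(−4.21) = 6.17 × 10^-5
Ka = x²/(C₀ − x) ⇒ C₀ = x + x²/Ka
C₀ = 8.51 × 10^-3 + (8.51 × 10^-3)²/(6.17 × 10^-5) = 1.18 M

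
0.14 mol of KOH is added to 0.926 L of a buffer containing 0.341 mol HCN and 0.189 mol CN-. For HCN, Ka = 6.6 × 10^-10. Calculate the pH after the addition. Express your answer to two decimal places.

After neutralization: n(HCN) = 0.201 mol, n(CN-) = 0.329 mol.
pKa = −log(6.6 × 10^-10) = 9.180
pH = pKa + log([A⁻]/[HA]) = 9.180 + log(0.329/0.201) = 9.180 +0.214

pH = 9.39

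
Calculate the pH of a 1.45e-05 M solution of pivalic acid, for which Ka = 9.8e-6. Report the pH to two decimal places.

pH = 5.10

(CH3)3CCOOH ⇌ (CH3)3CCOO- + H+
Ka = [H+]²/(1.45e-05 − [H+]) = 9.8 × 10^-6
Here C₀/Ka ≈ 1.48, so the small-[H+] approximation fails. Use the quadratic:
[H+] = [−9.8e-06 + √(9.8e-06² + 5.68e-10)]/2 = 7.99 × 10^-6 M
pH = −log[H+] = −log(7.99 × 10^-6) = 5.10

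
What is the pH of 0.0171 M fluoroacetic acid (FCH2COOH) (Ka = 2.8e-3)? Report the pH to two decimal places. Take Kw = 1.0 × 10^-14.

FCH2COOH ⇌ FCH2COO- + H+
Ka = [H+]²/(0.0171 − [H+]) = 2.8 × 10^-3
[H+] is not negligible relative to C₀; solve [H+]² + 0.0028·[H+] − 4.79e-05 = 0.
[H+] = [−0.0028 + √(0.0028² + 0.000192)]/2 = 5.66 × 10^-3 M
pH = −log(5.66 × 10^-3) = 2.25

pH = 2.25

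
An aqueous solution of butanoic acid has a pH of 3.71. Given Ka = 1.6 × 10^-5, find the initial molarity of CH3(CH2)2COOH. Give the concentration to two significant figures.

[H+] = 10^(-3.71) = 1.95 × 10^-4 M = x
Ka = x²/(C₀ − x) ⇒ C₀ = x + x²/Ka
C₀ = 1.95 × 10^-4 + (1.95 × 10^-4)²/(1.6 × 10^-5) = 2.57 × 10^-3 M

C₀ = 2.6 × 10^-3 M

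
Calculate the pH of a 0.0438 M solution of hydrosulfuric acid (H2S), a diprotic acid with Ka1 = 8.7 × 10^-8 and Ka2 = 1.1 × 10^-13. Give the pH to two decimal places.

Since Ka1 ≫ Ka2, the first ionization dominates [H+].
Ka1 = x²/(0.0438 − x) = 8.7 × 10^-8
x ≈ √(8.7 × 10^-8 × 0.0438) = 6.17 × 10^-5 M
pH = −log(6.17 × 10^-5) = 4.21

pH = 4.21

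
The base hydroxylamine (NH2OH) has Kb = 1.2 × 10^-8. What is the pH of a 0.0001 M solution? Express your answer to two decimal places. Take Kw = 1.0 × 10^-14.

pH = 8.04

NH2OH + H2O ⇌ NH3OH+ + OH-
Kb = x²/(0.0001 − x) = 1.2 × 10^-8
Neglecting x in the denominator: x = √(1.2 × 10^-8 × 0.0001) = 1.10 × 10^-6 M
Check: 1.1% ionized — well under 5%, approximation valid.
pOH = 5.96, so pH = 14.00 − pOH = 8.04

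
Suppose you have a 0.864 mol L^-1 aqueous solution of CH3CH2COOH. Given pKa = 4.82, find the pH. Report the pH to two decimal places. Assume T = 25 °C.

pH = 2.44

CH3CH2COOH ⇌ CH3CH2COO- + H+
Ka = 10^(−4.82) = 1.51 × 10^-5
Let x = [H+] at equilibrium. Ka = x²/(0.864 − x).
Since Ka ≪ C₀, x ≈ √(Ka·C₀) = 3.61 × 10^-3 M.
Check: 0.42% ionized — well under 5%, approximation valid.
pH = −log(3.61 × 10^-3) = 2.44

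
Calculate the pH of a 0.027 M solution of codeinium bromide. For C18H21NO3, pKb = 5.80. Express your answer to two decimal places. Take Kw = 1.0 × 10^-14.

pH = 4.88

C18H22NO3+ is the conjugate acid of the weak base C18H21NO3.
Kb = 10^(−5.80) = 1.58 × 10^-6
Ka = Kw/Kb = 1.0×10^-14 / 1.58 × 10^-6 = 6.33 × 10^-9
From the ICE table, Ka = [H+]²/(0.027 − [H+]) = 6.33 × 10^-9.
Assume [H+] ≪ 0.027: [H+] ≈ √(6.33 × 10^-9 × 0.027) = 1.31 × 10^-5 M
Check: 0.048% ionized — well under 5%, approximation valid.
pH = −log(1.31 × 10^-5) = 4.88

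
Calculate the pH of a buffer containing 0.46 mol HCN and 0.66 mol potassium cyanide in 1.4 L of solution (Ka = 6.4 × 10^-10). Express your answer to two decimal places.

pH = 9.35

pKa = −log(6.4 × 10^-10) = 9.194
Henderson–Hasselbalch: pH = pKa + log([CN-]/[HCN]) = 9.194 + log(0.66/0.46)
pH = 9.194 + (+0.157) = 9.35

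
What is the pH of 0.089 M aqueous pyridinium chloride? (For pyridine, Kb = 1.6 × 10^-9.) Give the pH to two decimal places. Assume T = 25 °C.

pH = 3.13

C5H5NH+ is the conjugate acid of the weak base C5H5N.
Ka = Kw/Kb = 1.0×10^-14 / 1.6 × 10^-9 = 6.25 × 10^-6
Let x = [H+] at equilibrium. Ka = x²/(0.089 − x).
Since Ka ≪ C₀, x ≈ √(Ka·C₀) = 7.46 × 10^-4 M.
Check: 0.84% ionized — well under 5%, approximation valid.
pH = −log[H+] = −log(7.46 × 10^-4) = 3.13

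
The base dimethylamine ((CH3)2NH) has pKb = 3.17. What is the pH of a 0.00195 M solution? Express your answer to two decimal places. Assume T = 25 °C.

(CH3)2NH + H2O ⇌ (CH3)2NH2+ + OH-
Kb = 10^(−3.17) = 6.76 × 10^-4
From the ICE table, Kb = [OH-]²/(0.00195 − [OH-]) = 6.76 × 10^-4.
Here C₀/Kb ≈ 2.88, so the small-[OH-] approximation fails. Use the quadratic:
[OH-] = (−Kb + √(Kb² + 4·Kb·C₀))/2 = 8.59 × 10^-4 M
pOH = −log(8.59 × 10^-4) = 3.07; pH = 14.00 − 3.07 = 10.93

pH = 10.93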